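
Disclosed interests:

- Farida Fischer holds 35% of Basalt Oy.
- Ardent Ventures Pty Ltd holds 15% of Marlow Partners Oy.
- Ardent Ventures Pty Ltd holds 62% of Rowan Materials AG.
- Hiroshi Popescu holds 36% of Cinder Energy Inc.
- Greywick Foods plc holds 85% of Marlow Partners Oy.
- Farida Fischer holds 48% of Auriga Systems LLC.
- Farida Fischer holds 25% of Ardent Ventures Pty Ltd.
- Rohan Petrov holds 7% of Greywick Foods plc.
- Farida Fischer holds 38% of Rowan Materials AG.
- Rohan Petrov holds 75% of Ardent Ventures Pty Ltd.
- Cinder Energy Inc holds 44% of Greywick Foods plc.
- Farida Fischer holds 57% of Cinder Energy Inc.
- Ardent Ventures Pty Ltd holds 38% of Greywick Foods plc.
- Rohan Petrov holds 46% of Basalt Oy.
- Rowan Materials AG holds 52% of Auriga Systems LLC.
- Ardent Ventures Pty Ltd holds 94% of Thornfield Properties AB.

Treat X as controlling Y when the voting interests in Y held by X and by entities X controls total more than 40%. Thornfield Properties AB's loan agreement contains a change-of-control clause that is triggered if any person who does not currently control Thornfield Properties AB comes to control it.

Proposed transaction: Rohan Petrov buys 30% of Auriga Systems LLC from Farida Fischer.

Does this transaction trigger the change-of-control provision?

The purchase adds only to Rohan's holdings (Farida's stake shrinks), so Rohan is the only person who could newly come to control Thornfield.
Rohan holds 75% of Ardent, so Rohan controls Ardent.
Ardent holds 94% of Thornfield, so Rohan controls Thornfield.
So Rohan already controls Thornfield before the transaction.
After the purchase, Rohan holds 30% of Auriga directly, and Farida's stake falls to 18%.
Rohan controlled Thornfield already, so this is not a new person acquiring control; every other person's position is unchanged or reduced.
No new person acquires control, so the clause is not triggered.

No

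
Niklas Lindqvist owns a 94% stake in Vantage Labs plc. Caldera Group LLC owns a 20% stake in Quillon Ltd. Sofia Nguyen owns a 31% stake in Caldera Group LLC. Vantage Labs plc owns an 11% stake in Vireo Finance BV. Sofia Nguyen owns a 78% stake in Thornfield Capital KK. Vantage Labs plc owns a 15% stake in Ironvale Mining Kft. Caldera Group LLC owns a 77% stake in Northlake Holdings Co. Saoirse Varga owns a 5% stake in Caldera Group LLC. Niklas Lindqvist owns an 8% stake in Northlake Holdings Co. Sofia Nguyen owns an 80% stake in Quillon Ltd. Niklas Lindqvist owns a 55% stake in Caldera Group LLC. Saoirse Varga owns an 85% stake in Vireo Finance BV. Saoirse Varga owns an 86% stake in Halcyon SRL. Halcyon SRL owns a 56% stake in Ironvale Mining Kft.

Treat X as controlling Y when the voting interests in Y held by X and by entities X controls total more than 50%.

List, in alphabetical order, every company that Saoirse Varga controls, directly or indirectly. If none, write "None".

Halcyon SRL, Ironvale Mining Kft, Vireo Finance BV

Saoirse holds 86% of Halcyon, so Saoirse controls Halcyon.
Saoirse holds 85% of Vireo, so Saoirse controls Vireo.
Halcyon holds 56% of Ironvale, so Saoirse controls Ironvale.
No other company's threshold is met.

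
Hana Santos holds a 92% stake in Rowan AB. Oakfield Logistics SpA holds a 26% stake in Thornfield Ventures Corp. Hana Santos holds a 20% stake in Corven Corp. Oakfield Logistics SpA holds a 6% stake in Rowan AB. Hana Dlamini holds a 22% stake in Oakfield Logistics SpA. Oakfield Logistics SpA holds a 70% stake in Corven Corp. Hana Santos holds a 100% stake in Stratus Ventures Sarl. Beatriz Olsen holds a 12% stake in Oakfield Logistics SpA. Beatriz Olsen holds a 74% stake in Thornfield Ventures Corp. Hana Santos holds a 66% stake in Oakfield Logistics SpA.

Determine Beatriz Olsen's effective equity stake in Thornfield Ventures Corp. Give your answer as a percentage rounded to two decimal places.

Beatriz reaches Thornfield along 2 paths.
Direct stake: 74% = 74%.
Via Oakfield: 12% × 26% = 3.12%.
Total: 74% + 3.12% = 77.12%.

77.12%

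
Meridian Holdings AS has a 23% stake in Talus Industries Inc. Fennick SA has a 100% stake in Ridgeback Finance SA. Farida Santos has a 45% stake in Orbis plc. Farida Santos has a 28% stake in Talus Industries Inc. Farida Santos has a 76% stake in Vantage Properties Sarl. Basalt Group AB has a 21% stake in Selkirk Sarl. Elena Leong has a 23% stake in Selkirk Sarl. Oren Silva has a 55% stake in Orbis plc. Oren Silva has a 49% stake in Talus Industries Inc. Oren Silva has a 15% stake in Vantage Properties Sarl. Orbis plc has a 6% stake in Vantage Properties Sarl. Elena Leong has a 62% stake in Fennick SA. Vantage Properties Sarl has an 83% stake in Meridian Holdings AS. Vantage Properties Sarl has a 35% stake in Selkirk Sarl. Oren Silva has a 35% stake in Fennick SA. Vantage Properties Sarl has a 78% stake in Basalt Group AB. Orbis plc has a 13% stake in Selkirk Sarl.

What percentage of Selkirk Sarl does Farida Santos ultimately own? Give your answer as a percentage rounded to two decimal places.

46.29%

Farida reaches Selkirk along 5 paths.
Via Orbis: 45% × 13% = 5.85%.
Via Orbis → Vantage: 45% × 6% × 35% = 0.945%.
Via Vantage: 76% × 35% = 26.6%.
Via Orbis → Vantage → Basalt: 45% × 6% × 78% × 21% = 0.44226%.
Via Vantage → Basalt: 76% × 78% × 21% = 12.4488%.
Total: 5.85% + 0.945% + 26.6% + 0.44226% + 12.4488% = 46.28606%.
Rounded: 46.29%.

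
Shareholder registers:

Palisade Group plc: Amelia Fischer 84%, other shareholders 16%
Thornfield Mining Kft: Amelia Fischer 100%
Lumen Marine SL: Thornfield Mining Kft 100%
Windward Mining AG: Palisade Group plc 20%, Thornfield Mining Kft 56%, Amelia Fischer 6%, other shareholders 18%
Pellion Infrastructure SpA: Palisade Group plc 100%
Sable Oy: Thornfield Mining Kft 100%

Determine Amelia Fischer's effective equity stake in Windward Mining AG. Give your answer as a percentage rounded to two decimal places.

78.80%

Amelia reaches Windward along 3 paths.
Via Palisade: 84% × 20% = 16.8%.
Via Thornfield: 100% × 56% = 56%.
Direct stake: 6% = 6%.
Total: 16.8% + 56% + 6% = 78.8%.
Rounded: 78.80%.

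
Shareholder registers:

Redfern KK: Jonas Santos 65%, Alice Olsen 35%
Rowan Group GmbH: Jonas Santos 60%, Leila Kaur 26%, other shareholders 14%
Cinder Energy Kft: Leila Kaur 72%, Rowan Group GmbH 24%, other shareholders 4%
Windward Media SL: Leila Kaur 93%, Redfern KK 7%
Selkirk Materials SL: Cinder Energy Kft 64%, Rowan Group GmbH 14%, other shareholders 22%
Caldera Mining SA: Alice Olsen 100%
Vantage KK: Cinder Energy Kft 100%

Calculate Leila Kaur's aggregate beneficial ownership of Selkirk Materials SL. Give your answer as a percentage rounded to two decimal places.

Leila reaches Selkirk along 3 paths.
Via Cinder: 72% × 64% = 46.08%.
Via Rowan → Cinder: 26% × 24% × 64% = 3.9936%.
Via Rowan: 26% × 14% = 3.64%.
Total: 46.08% + 3.9936% + 3.64% = 53.7136%.
Rounded: 53.71%.

53.71%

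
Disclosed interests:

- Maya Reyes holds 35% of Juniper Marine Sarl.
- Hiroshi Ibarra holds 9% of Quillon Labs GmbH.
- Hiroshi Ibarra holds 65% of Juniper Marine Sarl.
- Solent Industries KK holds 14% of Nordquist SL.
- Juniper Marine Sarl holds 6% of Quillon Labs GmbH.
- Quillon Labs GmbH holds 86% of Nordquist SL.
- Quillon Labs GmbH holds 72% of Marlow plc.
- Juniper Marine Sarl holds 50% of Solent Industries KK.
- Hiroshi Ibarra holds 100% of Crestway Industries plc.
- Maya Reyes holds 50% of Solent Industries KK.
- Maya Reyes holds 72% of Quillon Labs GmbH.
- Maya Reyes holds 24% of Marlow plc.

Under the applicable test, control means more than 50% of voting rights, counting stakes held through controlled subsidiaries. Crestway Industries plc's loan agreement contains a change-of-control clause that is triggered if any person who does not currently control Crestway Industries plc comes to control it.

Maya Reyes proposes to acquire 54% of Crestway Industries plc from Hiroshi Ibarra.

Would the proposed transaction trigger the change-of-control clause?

The purchase adds only to Maya's holdings (Hiroshi's stake shrinks), so Maya is the only person who could newly come to control Crestway.
Maya holds 72% of Quillon, so Maya controls Quillon.
Quillon and Maya together hold 72% + 24% = 96% of Marlow, so Maya controls Marlow.
Quillon holds 86% of Nordquist, so Maya controls Nordquist.
Neither Maya nor any entity Maya controls holds any voting interest in Crestway.
So before the transaction, Maya does not control Crestway.
After the purchase, Maya holds 54% of Crestway directly, and Hiroshi's stake falls to 46%.
Maya holds 54% of Crestway, so Maya controls Crestway.
Maya did not control Crestway before and does after, so the clause is triggered.

Yes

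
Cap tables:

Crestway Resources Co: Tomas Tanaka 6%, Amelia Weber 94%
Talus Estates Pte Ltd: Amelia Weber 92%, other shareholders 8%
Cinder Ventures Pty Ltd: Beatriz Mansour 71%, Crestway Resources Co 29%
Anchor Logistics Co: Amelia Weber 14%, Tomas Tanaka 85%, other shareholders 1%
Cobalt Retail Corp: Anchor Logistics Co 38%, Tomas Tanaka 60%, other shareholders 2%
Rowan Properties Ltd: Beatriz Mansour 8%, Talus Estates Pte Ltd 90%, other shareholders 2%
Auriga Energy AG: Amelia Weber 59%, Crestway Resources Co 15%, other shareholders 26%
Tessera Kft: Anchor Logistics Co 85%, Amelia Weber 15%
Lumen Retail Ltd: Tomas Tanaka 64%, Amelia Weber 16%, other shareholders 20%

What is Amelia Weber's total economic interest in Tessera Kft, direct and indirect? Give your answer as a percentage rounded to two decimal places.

Amelia reaches Tessera along 2 paths.
Via Anchor: 14% × 85% = 11.9%.
Direct stake: 15% = 15%.
Total: 11.9% + 15% = 26.9%.
Rounded: 26.90%.

26.90%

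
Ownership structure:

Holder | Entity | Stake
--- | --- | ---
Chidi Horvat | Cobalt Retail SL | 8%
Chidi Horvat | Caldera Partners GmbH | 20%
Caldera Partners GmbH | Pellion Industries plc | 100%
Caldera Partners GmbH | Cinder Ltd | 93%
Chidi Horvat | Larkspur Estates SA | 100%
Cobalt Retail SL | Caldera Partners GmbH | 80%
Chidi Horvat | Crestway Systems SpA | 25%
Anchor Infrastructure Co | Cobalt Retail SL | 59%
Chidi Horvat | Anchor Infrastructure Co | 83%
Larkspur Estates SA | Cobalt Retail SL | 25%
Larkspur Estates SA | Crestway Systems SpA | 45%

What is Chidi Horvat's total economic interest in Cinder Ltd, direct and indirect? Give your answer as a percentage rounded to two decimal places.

79.59%

Chidi reaches Cinder along 4 paths.
Via Caldera: 20% × 93% = 18.6%.
Via Anchor → Cobalt → Caldera: 83% × 59% × 80% × 93% = 36.43368%.
Via Larkspur → Cobalt → Caldera: 100% × 25% × 80% × 93% = 18.6%.
Via Cobalt → Caldera: 8% × 80% × 93% = 5.952%.
Total: 18.6% + 36.43368% + 18.6% + 5.952% = 79.58568%.
Rounded: 79.59%.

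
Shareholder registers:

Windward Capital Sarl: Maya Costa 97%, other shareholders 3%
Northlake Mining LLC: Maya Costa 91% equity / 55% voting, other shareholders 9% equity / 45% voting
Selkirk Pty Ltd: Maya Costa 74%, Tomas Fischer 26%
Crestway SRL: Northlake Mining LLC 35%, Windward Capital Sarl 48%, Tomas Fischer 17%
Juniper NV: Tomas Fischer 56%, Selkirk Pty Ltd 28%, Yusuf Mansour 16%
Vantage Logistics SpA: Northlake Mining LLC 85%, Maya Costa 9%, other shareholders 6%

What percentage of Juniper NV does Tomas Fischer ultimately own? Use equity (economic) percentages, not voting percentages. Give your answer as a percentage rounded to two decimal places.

63.28%

Tomas reaches Juniper along 2 paths.
Direct stake: 56% = 56%.
Via Selkirk: 26% × 28% = 7.28%.
Total: 56% + 7.28% = 63.28%.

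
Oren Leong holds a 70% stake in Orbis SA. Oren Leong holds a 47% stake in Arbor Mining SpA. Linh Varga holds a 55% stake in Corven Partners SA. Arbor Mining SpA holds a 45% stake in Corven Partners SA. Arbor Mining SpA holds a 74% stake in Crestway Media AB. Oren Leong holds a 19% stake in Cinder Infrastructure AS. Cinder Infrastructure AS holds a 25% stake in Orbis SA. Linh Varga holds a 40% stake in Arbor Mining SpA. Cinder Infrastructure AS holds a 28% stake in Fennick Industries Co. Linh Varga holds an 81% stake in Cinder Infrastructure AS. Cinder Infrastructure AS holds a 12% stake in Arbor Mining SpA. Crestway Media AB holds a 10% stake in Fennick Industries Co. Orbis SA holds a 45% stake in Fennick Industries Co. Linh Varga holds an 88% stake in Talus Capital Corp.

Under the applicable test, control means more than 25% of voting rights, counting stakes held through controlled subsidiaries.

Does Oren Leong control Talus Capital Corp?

No

Oren holds 70% of Orbis, so Oren controls Orbis.
Oren holds 47% of Arbor, so Oren controls Arbor.
Arbor holds 45% of Corven, so Oren controls Corven.
Arbor holds 74% of Crestway, so Oren controls Crestway.
Orbis and Crestway together hold 45% + 10% = 55% of Fennick, so Oren controls Fennick.
Neither Oren nor any entity Oren controls holds any voting interest in Talus.
So Oren does not control Talus.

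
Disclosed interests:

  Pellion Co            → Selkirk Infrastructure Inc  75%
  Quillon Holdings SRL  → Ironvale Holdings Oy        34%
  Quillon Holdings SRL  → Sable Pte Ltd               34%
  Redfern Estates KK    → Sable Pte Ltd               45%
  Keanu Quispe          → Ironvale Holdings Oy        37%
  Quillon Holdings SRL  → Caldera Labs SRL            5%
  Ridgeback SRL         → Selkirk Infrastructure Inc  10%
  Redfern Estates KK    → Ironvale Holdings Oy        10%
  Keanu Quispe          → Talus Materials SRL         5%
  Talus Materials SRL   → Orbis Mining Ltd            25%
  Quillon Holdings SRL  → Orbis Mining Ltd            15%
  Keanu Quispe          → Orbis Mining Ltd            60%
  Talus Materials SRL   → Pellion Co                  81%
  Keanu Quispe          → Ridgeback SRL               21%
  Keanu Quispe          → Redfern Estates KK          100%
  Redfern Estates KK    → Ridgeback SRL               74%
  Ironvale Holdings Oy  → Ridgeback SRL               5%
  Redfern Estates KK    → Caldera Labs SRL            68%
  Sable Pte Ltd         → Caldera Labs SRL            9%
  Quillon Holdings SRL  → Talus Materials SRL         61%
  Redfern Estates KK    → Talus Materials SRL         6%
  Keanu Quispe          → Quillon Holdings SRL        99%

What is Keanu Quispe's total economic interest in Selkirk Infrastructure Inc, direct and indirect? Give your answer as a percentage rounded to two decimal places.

Keanu reaches Selkirk along 8 paths.
Via Quillon → Talus → Pellion: 99% × 61% × 81% × 75% = 36.686925%.
Via Redfern → Talus → Pellion: 100% × 6% × 81% × 75% = 3.645%.
Via Talus → Pellion: 5% × 81% × 75% = 3.0375%.
Via Ridgeback: 21% × 10% = 2.1%.
Via Redfern → Ridgeback: 100% × 74% × 10% = 7.4%.
Via Ironvale → Ridgeback: 37% × 5% × 10% = 0.185%.
Via Quillon → Ironvale → Ridgeback: 99% × 34% × 5% × 10% = 0.1683%.
Via Redfern → Ironvale → Ridgeback: 100% × 10% × 5% × 10% = 0.05%.
Total: 36.686925% + 3.645% + 3.0375% + 2.1% + 7.4% + 0.185% + 0.1683% + 0.05% = 53.272725%.
Rounded: 53.27%.

53.27%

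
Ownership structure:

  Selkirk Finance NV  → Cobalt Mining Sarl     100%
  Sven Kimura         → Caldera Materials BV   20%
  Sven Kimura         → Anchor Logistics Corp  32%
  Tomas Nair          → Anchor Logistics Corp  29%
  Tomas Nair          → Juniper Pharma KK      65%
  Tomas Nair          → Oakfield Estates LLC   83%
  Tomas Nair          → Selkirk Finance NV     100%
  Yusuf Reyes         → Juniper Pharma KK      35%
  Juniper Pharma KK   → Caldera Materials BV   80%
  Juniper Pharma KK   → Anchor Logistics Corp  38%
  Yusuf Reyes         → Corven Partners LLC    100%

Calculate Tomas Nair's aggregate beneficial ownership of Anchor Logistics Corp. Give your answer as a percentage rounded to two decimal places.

53.70%

Tomas reaches Anchor along 2 paths.
Via Juniper: 65% × 38% = 24.7%.
Direct stake: 29% = 29%.
Total: 24.7% + 29% = 53.7%.
Rounded: 53.70%.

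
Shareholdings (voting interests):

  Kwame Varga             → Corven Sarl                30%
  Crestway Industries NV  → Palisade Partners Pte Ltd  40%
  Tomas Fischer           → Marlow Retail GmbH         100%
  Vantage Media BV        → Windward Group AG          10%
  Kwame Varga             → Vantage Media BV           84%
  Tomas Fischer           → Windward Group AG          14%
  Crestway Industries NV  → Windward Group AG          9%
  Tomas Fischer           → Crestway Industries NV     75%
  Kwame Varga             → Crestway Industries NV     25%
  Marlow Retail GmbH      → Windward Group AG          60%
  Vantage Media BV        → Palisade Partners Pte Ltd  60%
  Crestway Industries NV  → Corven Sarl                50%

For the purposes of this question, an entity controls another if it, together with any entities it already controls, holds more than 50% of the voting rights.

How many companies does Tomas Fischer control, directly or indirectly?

3

Tomas holds 75% of Crestway, so Tomas controls Crestway.
Tomas holds 100% of Marlow, so Tomas controls Marlow.
Marlow and Crestway and Tomas together hold 60% + 9% + 14% = 83% of Windward, so Tomas controls Windward.
No other company's threshold is met.
Tomas controls 3 companies.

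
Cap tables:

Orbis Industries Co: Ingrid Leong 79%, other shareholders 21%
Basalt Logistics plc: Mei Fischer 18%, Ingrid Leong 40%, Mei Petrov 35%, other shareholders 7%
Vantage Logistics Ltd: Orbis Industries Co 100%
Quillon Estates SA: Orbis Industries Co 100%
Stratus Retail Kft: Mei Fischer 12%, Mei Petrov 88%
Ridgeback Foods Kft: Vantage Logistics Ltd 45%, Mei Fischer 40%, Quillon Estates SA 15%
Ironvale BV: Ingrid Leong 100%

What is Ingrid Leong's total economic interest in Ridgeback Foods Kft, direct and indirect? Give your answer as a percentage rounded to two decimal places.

Ingrid reaches Ridgeback along 2 paths.
Via Orbis → Vantage: 79% × 100% × 45% = 35.55%.
Via Orbis → Quillon: 79% × 100% × 15% = 11.85%.
Total: 35.55% + 11.85% = 47.4%.
Rounded: 47.40%.

47.40%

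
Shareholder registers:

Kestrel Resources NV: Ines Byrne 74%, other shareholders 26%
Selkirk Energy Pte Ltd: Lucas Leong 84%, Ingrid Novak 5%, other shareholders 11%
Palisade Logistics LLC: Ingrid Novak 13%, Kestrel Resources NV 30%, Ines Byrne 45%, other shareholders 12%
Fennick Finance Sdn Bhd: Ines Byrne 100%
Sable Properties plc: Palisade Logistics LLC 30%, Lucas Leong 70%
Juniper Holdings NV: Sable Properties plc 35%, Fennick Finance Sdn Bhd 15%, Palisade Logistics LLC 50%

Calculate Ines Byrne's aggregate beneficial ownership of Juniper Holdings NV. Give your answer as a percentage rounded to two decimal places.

55.66%

Ines reaches Juniper along 5 paths.
Via Kestrel → Palisade → Sable: 74% × 30% × 30% × 35% = 2.331%.
Via Palisade → Sable: 45% × 30% × 35% = 4.725%.
Via Fennick: 100% × 15% = 15%.
Via Kestrel → Palisade: 74% × 30% × 50% = 11.1%.
Via Palisade: 45% × 50% = 22.5%.
Total: 2.331% + 4.725% + 15% + 11.1% + 22.5% = 55.656%.
Rounded: 55.66%.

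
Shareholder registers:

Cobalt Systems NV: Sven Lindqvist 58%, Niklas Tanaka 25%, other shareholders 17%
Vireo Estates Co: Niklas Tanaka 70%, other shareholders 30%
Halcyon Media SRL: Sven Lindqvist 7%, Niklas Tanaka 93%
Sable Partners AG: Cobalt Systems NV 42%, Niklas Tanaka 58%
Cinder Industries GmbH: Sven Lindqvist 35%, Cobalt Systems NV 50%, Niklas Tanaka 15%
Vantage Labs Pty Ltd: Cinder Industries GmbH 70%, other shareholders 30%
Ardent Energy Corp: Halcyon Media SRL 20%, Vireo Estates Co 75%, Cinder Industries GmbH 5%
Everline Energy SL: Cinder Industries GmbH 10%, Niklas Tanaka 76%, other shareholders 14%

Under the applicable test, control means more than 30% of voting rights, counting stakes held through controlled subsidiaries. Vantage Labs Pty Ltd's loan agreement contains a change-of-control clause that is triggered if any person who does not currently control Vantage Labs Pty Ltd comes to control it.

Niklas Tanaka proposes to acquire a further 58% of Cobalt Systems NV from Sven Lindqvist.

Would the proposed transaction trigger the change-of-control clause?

Yes

The purchase adds only to Niklas's holdings (Sven's stake shrinks), so Niklas is the only person who could newly come to control Vantage.
Niklas holds 70% of Vireo, so Niklas controls Vireo.
Niklas holds 93% of Halcyon, so Niklas controls Halcyon.
Niklas holds 58% of Sable, so Niklas controls Sable.
Halcyon and Vireo together hold 20% + 75% = 95% of Ardent, so Niklas controls Ardent.
Niklas holds 76% of Everline, so Niklas controls Everline.
Neither Niklas nor any entity Niklas controls holds any voting interest in Vantage.
So before the transaction, Niklas does not control Vantage.
After the purchase, Niklas's direct stake in Cobalt rises to 25% + 58% = 83%, and Sven's stake falls to 0%.
Niklas holds 83% of Cobalt, so Niklas controls Cobalt.
Cobalt and Niklas together hold 50% + 15% = 65% of Cinder, so Niklas controls Cinder.
Cinder holds 70% of Vantage, so Niklas controls Vantage.
Niklas did not control Vantage before and does after, so the clause is triggered.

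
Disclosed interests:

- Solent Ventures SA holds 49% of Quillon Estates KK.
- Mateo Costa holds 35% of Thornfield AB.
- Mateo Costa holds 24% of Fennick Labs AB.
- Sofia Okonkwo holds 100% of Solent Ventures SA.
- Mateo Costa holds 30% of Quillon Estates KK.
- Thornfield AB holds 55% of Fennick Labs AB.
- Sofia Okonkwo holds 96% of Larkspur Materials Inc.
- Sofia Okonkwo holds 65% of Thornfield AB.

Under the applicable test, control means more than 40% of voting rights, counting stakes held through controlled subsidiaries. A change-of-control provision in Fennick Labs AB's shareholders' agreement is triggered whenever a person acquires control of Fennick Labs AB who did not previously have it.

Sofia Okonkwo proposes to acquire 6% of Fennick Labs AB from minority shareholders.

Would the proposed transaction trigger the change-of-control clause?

The purchase changes only Sofia's holdings, so Sofia is the only person who could newly come to control Fennick.
Sofia holds 65% of Thornfield, so Sofia controls Thornfield.
Thornfield holds 55% of Fennick, so Sofia controls Fennick.
So Sofia already controls Fennick before the transaction.
After the purchase, Sofia holds 6% of Fennick directly.
Sofia controlled Fennick already, so this is not a new person acquiring control; every other person's position is unchanged or reduced.
No new person acquires control, so the clause is not triggered.

No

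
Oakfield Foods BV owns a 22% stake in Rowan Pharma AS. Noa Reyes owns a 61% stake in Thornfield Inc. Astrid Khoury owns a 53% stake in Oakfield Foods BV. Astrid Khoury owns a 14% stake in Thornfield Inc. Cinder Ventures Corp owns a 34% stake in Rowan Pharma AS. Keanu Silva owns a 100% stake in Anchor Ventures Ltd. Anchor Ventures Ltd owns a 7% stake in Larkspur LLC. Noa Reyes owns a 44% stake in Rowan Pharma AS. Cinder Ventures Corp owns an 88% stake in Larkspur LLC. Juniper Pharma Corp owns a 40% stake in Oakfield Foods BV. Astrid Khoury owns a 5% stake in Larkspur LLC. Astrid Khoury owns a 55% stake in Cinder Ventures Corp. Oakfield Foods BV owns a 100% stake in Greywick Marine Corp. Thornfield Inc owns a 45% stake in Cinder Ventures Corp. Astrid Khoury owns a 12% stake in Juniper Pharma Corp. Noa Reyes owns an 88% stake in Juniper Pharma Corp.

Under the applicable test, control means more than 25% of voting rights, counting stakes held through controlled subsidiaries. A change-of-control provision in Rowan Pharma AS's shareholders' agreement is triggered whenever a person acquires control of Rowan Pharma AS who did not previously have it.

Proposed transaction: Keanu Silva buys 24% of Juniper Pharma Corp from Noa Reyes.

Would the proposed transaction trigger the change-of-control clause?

No

The purchase adds only to Keanu's holdings (Noa's stake shrinks), so Keanu is the only person who could newly come to control Rowan.
Keanu holds 100% of Anchor, so Keanu controls Anchor.
Neither Keanu nor any entity Keanu controls holds any voting interest in Rowan.
So before the transaction, Keanu does not control Rowan.
After the purchase, Keanu holds 24% of Juniper directly, and Noa's stake falls to 64%.
Keanu's side now holds 24% of Juniper, not > 25%, so Keanu still does not control Juniper.
After the transaction, neither Keanu nor any entity Keanu controls holds a voting interest in Rowan, so Keanu still does not control it.
No new person acquires control, so the clause is not triggered.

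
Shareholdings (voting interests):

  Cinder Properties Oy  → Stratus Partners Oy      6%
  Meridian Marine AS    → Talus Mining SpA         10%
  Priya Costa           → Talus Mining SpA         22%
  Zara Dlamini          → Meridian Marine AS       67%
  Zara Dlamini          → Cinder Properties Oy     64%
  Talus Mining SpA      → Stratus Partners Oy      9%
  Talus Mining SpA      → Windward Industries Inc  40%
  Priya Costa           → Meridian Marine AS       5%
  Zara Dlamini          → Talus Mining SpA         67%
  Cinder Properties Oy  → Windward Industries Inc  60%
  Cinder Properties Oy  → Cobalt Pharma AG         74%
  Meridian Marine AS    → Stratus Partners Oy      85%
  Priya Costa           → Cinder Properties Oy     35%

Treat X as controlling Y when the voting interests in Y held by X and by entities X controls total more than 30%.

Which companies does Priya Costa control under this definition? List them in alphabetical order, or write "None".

Priya holds 35% of Cinder, so Priya controls Cinder.
Cinder holds 74% of Cobalt, so Priya controls Cobalt.
Cinder holds 60% of Windward, so Priya controls Windward.
No other company's threshold is met.

Cinder Properties Oy, Cobalt Pharma AG, Windward Industries Inc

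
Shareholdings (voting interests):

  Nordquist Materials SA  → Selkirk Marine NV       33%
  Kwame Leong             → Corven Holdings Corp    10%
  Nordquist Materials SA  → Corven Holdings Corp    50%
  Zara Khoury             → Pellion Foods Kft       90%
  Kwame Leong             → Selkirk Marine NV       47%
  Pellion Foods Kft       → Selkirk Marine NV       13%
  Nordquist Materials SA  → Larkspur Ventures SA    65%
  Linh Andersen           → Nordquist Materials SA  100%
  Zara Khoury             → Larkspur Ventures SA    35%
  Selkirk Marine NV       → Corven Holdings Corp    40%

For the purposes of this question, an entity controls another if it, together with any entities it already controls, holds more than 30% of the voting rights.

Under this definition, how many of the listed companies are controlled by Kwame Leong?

2

Kwame holds 47% of Selkirk, so Kwame controls Selkirk.
Kwame and Selkirk together hold 10% + 40% = 50% of Corven, so Kwame controls Corven.
No other company's threshold is met.
Kwame controls 2 companies.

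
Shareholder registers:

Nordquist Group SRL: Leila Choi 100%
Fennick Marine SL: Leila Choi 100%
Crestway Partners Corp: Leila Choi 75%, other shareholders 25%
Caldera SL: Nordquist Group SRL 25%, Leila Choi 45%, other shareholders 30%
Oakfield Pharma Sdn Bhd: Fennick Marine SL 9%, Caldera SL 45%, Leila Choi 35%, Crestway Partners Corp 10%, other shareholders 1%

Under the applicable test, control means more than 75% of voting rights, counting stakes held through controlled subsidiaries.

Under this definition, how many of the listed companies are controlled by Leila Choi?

Leila holds 100% of Nordquist, so Leila controls Nordquist.
Leila holds 100% of Fennick, so Leila controls Fennick.
No other company's threshold is met.
Leila controls 2 companies.

2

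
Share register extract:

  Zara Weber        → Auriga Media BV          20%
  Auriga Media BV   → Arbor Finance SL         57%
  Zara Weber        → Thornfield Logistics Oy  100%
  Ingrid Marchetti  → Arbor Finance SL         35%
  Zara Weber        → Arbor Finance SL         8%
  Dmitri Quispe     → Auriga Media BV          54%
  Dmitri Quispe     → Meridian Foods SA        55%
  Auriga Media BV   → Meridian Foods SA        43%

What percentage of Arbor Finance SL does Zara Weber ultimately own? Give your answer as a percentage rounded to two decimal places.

Zara reaches Arbor along 2 paths.
Direct stake: 8% = 8%.
Via Auriga: 20% × 57% = 11.4%.
Total: 8% + 11.4% = 19.4%.
Rounded: 19.40%.

19.40%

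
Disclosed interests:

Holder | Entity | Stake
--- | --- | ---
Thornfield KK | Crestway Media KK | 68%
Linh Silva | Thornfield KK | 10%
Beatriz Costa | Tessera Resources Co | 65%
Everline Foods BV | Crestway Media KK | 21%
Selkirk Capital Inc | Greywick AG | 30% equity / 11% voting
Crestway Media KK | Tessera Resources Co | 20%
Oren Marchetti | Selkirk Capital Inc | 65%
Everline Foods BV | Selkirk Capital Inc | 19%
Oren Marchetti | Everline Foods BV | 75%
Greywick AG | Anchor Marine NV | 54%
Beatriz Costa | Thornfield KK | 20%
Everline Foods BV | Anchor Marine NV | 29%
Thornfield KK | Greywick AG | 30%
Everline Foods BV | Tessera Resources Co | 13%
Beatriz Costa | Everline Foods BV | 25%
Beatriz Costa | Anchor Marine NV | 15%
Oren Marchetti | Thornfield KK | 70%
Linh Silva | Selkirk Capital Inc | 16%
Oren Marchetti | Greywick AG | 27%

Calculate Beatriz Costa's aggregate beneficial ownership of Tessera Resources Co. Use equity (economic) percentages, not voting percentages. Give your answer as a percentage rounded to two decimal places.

Beatriz reaches Tessera along 4 paths.
Via Everline → Crestway: 25% × 21% × 20% = 1.05%.
Via Thornfield → Crestway: 20% × 68% × 20% = 2.72%.
Direct stake: 65% = 65%.
Via Everline: 25% × 13% = 3.25%.
Total: 1.05% + 2.72% + 65% + 3.25% = 72.02%.

72.02%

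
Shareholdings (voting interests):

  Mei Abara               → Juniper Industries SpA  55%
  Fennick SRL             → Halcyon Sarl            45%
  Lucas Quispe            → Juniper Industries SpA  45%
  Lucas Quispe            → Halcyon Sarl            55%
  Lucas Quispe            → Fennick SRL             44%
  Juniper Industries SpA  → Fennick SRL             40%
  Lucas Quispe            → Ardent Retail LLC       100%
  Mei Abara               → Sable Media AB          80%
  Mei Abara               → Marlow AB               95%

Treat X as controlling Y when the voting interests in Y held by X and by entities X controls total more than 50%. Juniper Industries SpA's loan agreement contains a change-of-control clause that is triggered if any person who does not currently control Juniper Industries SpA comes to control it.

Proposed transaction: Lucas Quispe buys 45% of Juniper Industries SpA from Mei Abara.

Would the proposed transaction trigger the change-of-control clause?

Yes

The purchase adds only to Lucas's holdings (Mei's stake shrinks), so Lucas is the only person who could newly come to control Juniper.
Lucas holds 100% of Ardent, so Lucas controls Ardent.
Lucas holds 55% of Halcyon, so Lucas controls Halcyon.
In Juniper, Lucas's side holds only 45%, not > 50%.
So before the transaction, Lucas does not control Juniper.
After the purchase, Lucas's direct stake in Juniper rises to 45% + 45% = 90%, and Mei's stake falls to 10%.
Lucas holds 90% of Juniper, so Lucas controls Juniper.
Lucas did not control Juniper before and does after, so the clause is triggered.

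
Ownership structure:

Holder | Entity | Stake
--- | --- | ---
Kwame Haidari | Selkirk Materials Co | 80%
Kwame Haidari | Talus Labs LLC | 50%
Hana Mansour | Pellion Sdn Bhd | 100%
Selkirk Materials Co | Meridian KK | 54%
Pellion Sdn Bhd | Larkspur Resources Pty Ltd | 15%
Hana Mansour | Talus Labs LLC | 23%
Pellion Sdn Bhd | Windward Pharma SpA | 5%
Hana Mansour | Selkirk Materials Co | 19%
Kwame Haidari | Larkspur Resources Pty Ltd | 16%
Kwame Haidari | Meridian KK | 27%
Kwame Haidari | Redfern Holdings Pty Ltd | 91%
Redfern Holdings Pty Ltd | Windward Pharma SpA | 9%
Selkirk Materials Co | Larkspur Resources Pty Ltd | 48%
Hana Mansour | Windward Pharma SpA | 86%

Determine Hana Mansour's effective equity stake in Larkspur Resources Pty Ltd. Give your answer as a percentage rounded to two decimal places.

Hana reaches Larkspur along 2 paths.
Via Selkirk: 19% × 48% = 9.12%.
Via Pellion: 100% × 15% = 15%.
Total: 9.12% + 15% = 24.12%.

24.12%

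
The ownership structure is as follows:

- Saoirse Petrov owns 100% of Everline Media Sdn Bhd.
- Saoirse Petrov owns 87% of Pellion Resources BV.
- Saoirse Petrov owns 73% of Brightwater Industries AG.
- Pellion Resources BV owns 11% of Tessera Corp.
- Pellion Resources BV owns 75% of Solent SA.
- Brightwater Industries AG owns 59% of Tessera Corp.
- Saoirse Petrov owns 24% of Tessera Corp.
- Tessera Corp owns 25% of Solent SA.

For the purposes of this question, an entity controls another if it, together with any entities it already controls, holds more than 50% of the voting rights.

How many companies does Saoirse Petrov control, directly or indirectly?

5

Saoirse holds 87% of Pellion, so Saoirse controls Pellion.
Saoirse holds 73% of Brightwater, so Saoirse controls Brightwater.
Brightwater and Pellion and Saoirse together hold 59% + 11% + 24% = 94% of Tessera, so Saoirse controls Tessera.
Pellion and Tessera together hold 75% + 25% = 100% of Solent, so Saoirse controls Solent.
Saoirse holds 100% of Everline, so Saoirse controls Everline.
Saoirse controls 5 companies.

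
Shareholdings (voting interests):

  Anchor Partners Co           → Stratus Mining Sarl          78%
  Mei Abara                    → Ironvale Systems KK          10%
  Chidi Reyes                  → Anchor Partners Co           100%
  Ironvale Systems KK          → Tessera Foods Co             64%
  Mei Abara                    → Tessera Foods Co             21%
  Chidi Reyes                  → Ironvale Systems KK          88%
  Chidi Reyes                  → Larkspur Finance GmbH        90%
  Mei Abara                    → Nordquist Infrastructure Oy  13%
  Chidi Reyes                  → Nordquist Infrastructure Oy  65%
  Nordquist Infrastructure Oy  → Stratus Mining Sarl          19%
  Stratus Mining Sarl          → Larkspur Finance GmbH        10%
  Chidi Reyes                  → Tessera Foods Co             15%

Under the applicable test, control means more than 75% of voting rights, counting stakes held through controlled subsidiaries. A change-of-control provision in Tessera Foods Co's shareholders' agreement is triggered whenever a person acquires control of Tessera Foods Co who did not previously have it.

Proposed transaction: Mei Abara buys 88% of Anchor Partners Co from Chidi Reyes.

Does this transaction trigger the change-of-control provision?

No

The purchase adds only to Mei's holdings (Chidi's stake shrinks), so Mei is the only person who could newly come to control Tessera.
Mei's largest direct stake is 21% in Tessera, which does not meet the threshold, so Mei controls no company.
In Tessera, Mei's side holds only 21%, not > 75%.
So before the transaction, Mei does not control Tessera.
After the purchase, Mei holds 88% of Anchor directly, and Chidi's stake falls to 12%.
Mei holds 88% of Anchor, so Mei controls Anchor.
Anchor holds 78% of Stratus, so Mei controls Stratus.
After the transaction, Mei's side holds 21% of Tessera, not > 75%, so Mei still does not control Tessera.
No new person acquires control, so the clause is not triggered.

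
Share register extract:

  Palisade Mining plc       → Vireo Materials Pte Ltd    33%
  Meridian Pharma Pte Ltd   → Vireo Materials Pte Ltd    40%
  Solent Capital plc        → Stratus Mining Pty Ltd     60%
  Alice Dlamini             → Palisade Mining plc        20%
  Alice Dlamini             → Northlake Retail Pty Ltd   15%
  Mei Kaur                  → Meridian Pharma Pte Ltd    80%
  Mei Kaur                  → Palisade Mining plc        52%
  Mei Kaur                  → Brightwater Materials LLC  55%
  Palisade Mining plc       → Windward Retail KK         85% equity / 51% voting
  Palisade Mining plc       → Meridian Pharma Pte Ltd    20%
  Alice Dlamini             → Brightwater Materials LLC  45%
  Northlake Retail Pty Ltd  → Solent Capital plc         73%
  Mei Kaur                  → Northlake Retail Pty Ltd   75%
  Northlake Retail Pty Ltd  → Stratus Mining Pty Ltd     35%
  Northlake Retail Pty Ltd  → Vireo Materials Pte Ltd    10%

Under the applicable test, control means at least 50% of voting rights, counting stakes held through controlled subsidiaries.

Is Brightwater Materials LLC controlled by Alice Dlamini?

No

Alice's largest direct stake is 45% in Brightwater, which does not meet the threshold, so Alice controls no company.
In Brightwater, Alice's side holds only 45%, not ≥ 50%.
So Alice does not control Brightwater.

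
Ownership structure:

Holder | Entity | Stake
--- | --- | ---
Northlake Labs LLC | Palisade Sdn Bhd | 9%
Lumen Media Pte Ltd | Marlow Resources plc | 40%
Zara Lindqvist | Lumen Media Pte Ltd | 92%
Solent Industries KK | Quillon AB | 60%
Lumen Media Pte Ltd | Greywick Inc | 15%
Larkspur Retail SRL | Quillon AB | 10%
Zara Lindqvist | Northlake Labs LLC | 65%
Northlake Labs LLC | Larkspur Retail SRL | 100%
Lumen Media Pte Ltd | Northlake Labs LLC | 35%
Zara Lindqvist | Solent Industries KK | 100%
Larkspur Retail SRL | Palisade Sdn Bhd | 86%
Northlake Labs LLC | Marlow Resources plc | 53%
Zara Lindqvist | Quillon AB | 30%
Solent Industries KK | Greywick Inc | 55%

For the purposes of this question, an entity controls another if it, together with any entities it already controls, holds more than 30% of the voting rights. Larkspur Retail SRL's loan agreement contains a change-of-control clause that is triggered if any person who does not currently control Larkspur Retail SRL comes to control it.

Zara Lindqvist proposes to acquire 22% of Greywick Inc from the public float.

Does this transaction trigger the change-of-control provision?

The purchase changes only Zara's holdings, so Zara is the only person who could newly come to control Larkspur.
Zara holds 92% of Lumen, so Zara controls Lumen.
Lumen and Zara together hold 35% + 65% = 100% of Northlake, so Zara controls Northlake.
Northlake holds 100% of Larkspur, so Zara controls Larkspur.
So Zara already controls Larkspur before the transaction.
After the purchase, Zara holds 22% of Greywick directly.
Zara controlled Larkspur already, so this is not a new person acquiring control; every other person's position is unchanged or reduced.
No new person acquires control, so the clause is not triggered.

No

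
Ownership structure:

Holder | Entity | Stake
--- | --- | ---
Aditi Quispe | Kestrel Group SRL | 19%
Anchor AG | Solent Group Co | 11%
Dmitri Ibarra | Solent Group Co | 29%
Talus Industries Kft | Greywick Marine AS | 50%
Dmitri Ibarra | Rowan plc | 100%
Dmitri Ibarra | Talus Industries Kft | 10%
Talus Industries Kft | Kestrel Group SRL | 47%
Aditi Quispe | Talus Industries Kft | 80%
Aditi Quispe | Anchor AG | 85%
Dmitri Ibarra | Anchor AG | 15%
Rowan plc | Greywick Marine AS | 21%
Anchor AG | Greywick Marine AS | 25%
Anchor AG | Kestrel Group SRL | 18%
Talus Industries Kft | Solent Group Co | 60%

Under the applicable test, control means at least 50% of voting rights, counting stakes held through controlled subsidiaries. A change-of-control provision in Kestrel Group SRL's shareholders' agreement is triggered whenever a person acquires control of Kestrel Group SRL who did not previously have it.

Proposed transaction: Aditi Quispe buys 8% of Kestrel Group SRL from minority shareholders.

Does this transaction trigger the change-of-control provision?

The purchase changes only Aditi's holdings, so Aditi is the only person who could newly come to control Kestrel.
Aditi holds 85% of Anchor, so Aditi controls Anchor.
Aditi holds 80% of Talus, so Aditi controls Talus.
Anchor and Aditi and Talus together hold 18% + 19% + 47% = 84% of Kestrel, so Aditi controls Kestrel.
So Aditi already controls Kestrel before the transaction.
After the purchase, Aditi's direct stake in Kestrel rises to 19% + 8% = 27%.
Aditi controlled Kestrel already, so this is not a new person acquiring control; every other person's position is unchanged or reduced.
No new person acquires control, so the clause is not triggered.

No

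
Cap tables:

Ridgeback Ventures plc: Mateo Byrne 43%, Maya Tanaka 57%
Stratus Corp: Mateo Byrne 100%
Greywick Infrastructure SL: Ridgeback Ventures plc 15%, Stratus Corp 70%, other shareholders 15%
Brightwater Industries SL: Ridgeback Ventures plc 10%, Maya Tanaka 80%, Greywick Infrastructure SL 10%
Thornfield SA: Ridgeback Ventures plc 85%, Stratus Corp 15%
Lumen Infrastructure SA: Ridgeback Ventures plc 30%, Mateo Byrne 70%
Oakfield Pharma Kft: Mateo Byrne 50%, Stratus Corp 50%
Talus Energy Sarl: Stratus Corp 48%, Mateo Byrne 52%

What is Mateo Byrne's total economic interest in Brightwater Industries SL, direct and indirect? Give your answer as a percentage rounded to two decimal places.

Mateo reaches Brightwater along 3 paths.
Via Ridgeback: 43% × 10% = 4.3%.
Via Ridgeback → Greywick: 43% × 15% × 10% = 0.645%.
Via Stratus → Greywick: 100% × 70% × 10% = 7%.
Total: 4.3% + 0.645% + 7% = 11.945%.
Rounded: 11.95%.

11.95%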